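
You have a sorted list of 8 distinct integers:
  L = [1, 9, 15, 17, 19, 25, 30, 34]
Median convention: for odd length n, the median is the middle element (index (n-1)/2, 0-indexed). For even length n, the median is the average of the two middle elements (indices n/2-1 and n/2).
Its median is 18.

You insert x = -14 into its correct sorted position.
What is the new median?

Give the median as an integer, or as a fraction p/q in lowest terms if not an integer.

Old list (sorted, length 8): [1, 9, 15, 17, 19, 25, 30, 34]
Old median = 18
Insert x = -14
Old length even (8). Middle pair: indices 3,4 = 17,19.
New length odd (9). New median = single middle element.
x = -14: 0 elements are < x, 8 elements are > x.
New sorted list: [-14, 1, 9, 15, 17, 19, 25, 30, 34]
New median = 17

Answer: 17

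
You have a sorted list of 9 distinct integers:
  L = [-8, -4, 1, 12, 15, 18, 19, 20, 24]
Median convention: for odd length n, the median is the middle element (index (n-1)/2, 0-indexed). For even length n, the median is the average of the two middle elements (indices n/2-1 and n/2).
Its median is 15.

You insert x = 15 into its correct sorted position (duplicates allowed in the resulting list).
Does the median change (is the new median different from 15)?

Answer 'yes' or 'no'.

Old median = 15
Insert x = 15
New median = 15
Changed? no

Answer: no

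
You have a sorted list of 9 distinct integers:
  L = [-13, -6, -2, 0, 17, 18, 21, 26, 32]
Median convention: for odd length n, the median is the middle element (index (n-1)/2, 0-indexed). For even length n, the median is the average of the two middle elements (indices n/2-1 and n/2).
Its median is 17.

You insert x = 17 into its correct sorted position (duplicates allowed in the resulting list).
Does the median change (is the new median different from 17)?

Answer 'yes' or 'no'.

Old median = 17
Insert x = 17
New median = 17
Changed? no

Answer: no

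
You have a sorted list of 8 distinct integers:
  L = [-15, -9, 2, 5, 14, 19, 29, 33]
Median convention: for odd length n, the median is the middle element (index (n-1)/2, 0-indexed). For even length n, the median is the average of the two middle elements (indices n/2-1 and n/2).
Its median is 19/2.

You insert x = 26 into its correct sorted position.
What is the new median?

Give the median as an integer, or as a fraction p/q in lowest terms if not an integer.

Answer: 14

Derivation:
Old list (sorted, length 8): [-15, -9, 2, 5, 14, 19, 29, 33]
Old median = 19/2
Insert x = 26
Old length even (8). Middle pair: indices 3,4 = 5,14.
New length odd (9). New median = single middle element.
x = 26: 6 elements are < x, 2 elements are > x.
New sorted list: [-15, -9, 2, 5, 14, 19, 26, 29, 33]
New median = 14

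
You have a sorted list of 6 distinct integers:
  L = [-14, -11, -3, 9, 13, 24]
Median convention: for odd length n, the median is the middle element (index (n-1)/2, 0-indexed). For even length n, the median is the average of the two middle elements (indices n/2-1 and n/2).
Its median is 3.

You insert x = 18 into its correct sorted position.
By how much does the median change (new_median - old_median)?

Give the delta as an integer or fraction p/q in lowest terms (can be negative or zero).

Answer: 6

Derivation:
Old median = 3
After inserting x = 18: new sorted = [-14, -11, -3, 9, 13, 18, 24]
New median = 9
Delta = 9 - 3 = 6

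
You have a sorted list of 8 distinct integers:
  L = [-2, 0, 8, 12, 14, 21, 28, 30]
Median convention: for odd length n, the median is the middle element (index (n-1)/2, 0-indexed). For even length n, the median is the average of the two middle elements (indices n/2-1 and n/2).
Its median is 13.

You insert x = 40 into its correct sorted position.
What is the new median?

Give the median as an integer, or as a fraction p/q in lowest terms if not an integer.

Answer: 14

Derivation:
Old list (sorted, length 8): [-2, 0, 8, 12, 14, 21, 28, 30]
Old median = 13
Insert x = 40
Old length even (8). Middle pair: indices 3,4 = 12,14.
New length odd (9). New median = single middle element.
x = 40: 8 elements are < x, 0 elements are > x.
New sorted list: [-2, 0, 8, 12, 14, 21, 28, 30, 40]
New median = 14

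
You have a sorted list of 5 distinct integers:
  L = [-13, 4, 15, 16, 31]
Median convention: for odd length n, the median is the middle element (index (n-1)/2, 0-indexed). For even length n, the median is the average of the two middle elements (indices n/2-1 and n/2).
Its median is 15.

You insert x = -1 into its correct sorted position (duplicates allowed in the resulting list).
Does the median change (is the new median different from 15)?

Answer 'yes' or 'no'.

Answer: yes

Derivation:
Old median = 15
Insert x = -1
New median = 19/2
Changed? yes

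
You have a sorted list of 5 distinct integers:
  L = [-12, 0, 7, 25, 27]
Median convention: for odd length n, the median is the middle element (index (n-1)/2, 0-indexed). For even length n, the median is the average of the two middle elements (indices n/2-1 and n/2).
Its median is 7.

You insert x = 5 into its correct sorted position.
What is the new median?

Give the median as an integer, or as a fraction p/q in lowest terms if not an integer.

Old list (sorted, length 5): [-12, 0, 7, 25, 27]
Old median = 7
Insert x = 5
Old length odd (5). Middle was index 2 = 7.
New length even (6). New median = avg of two middle elements.
x = 5: 2 elements are < x, 3 elements are > x.
New sorted list: [-12, 0, 5, 7, 25, 27]
New median = 6

Answer: 6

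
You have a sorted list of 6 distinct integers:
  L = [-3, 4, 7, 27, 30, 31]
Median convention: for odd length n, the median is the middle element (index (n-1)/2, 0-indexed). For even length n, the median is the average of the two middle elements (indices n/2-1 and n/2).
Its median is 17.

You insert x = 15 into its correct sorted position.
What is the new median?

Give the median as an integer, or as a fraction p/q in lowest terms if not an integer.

Old list (sorted, length 6): [-3, 4, 7, 27, 30, 31]
Old median = 17
Insert x = 15
Old length even (6). Middle pair: indices 2,3 = 7,27.
New length odd (7). New median = single middle element.
x = 15: 3 elements are < x, 3 elements are > x.
New sorted list: [-3, 4, 7, 15, 27, 30, 31]
New median = 15

Answer: 15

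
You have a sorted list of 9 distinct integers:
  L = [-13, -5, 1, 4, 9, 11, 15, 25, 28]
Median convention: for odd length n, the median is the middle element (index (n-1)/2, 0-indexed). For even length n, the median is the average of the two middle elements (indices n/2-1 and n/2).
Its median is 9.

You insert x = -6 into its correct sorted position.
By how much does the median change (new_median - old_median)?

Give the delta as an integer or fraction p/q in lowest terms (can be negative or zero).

Old median = 9
After inserting x = -6: new sorted = [-13, -6, -5, 1, 4, 9, 11, 15, 25, 28]
New median = 13/2
Delta = 13/2 - 9 = -5/2

Answer: -5/2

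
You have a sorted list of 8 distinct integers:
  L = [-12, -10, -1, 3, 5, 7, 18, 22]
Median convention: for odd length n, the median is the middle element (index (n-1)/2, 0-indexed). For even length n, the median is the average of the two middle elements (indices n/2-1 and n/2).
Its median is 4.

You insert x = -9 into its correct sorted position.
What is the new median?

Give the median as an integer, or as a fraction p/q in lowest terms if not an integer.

Old list (sorted, length 8): [-12, -10, -1, 3, 5, 7, 18, 22]
Old median = 4
Insert x = -9
Old length even (8). Middle pair: indices 3,4 = 3,5.
New length odd (9). New median = single middle element.
x = -9: 2 elements are < x, 6 elements are > x.
New sorted list: [-12, -10, -9, -1, 3, 5, 7, 18, 22]
New median = 3

Answer: 3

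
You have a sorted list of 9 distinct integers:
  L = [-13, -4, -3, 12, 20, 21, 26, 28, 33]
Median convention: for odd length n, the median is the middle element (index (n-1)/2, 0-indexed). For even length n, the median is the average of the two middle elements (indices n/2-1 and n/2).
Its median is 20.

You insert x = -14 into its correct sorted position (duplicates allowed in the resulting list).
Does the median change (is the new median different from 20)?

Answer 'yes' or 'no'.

Old median = 20
Insert x = -14
New median = 16
Changed? yes

Answer: yes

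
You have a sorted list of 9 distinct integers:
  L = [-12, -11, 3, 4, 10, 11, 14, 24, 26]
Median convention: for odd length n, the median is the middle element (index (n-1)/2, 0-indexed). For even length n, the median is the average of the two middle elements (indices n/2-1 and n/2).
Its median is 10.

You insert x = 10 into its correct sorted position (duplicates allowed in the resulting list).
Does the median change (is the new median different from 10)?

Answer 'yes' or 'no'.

Old median = 10
Insert x = 10
New median = 10
Changed? no

Answer: no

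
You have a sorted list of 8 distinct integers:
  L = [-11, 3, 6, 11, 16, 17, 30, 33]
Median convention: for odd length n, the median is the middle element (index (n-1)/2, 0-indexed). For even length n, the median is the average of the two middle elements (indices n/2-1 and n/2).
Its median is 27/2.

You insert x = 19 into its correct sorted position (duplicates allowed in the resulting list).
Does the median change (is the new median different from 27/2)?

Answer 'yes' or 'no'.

Answer: yes

Derivation:
Old median = 27/2
Insert x = 19
New median = 16
Changed? yes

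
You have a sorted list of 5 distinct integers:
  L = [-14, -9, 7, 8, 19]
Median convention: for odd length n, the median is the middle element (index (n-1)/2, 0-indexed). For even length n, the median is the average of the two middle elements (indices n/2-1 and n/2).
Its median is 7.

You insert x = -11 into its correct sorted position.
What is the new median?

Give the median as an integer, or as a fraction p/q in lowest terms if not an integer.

Old list (sorted, length 5): [-14, -9, 7, 8, 19]
Old median = 7
Insert x = -11
Old length odd (5). Middle was index 2 = 7.
New length even (6). New median = avg of two middle elements.
x = -11: 1 elements are < x, 4 elements are > x.
New sorted list: [-14, -11, -9, 7, 8, 19]
New median = -1

Answer: -1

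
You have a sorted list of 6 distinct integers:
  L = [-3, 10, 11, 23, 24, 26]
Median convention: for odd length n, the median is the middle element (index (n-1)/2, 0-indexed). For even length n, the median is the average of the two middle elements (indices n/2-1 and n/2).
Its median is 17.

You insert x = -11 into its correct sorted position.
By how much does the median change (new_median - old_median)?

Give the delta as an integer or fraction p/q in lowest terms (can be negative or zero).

Answer: -6

Derivation:
Old median = 17
After inserting x = -11: new sorted = [-11, -3, 10, 11, 23, 24, 26]
New median = 11
Delta = 11 - 17 = -6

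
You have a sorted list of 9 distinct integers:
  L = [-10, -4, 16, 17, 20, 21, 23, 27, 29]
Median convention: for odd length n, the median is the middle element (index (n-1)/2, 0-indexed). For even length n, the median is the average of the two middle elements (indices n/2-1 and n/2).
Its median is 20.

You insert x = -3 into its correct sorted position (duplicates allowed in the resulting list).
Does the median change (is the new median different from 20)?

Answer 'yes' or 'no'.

Old median = 20
Insert x = -3
New median = 37/2
Changed? yes

Answer: yes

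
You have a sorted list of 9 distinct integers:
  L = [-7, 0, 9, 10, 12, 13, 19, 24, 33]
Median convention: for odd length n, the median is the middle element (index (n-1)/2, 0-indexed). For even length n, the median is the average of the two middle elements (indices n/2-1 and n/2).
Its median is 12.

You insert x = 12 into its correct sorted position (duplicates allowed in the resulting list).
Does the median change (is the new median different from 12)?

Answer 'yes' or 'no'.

Old median = 12
Insert x = 12
New median = 12
Changed? no

Answer: no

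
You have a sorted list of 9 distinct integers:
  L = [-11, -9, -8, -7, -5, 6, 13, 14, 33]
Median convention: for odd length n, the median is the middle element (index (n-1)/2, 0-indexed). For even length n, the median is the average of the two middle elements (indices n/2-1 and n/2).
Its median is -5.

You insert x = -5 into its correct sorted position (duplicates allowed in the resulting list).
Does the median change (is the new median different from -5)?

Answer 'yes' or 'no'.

Answer: no

Derivation:
Old median = -5
Insert x = -5
New median = -5
Changed? no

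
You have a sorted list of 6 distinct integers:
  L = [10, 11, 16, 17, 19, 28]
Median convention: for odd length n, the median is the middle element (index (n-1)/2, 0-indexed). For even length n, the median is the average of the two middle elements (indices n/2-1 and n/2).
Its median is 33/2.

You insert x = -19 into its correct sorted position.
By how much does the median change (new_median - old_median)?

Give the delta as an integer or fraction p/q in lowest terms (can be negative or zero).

Answer: -1/2

Derivation:
Old median = 33/2
After inserting x = -19: new sorted = [-19, 10, 11, 16, 17, 19, 28]
New median = 16
Delta = 16 - 33/2 = -1/2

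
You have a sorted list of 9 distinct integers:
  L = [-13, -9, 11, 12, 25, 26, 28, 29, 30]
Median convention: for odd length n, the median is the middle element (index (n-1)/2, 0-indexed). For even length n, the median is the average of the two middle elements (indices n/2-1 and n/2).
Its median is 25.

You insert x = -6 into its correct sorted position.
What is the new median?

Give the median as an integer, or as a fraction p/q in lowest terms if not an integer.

Answer: 37/2

Derivation:
Old list (sorted, length 9): [-13, -9, 11, 12, 25, 26, 28, 29, 30]
Old median = 25
Insert x = -6
Old length odd (9). Middle was index 4 = 25.
New length even (10). New median = avg of two middle elements.
x = -6: 2 elements are < x, 7 elements are > x.
New sorted list: [-13, -9, -6, 11, 12, 25, 26, 28, 29, 30]
New median = 37/2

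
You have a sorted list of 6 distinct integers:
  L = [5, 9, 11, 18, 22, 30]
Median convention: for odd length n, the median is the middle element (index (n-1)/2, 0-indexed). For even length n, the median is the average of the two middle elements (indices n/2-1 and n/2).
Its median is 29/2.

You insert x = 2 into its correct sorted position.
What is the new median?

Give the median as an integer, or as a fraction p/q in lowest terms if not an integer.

Old list (sorted, length 6): [5, 9, 11, 18, 22, 30]
Old median = 29/2
Insert x = 2
Old length even (6). Middle pair: indices 2,3 = 11,18.
New length odd (7). New median = single middle element.
x = 2: 0 elements are < x, 6 elements are > x.
New sorted list: [2, 5, 9, 11, 18, 22, 30]
New median = 11

Answer: 11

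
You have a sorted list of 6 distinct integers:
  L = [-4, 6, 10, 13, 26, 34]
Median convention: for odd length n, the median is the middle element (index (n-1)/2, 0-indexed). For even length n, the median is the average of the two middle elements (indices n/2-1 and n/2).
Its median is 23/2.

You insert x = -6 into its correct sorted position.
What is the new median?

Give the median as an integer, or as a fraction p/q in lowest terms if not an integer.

Old list (sorted, length 6): [-4, 6, 10, 13, 26, 34]
Old median = 23/2
Insert x = -6
Old length even (6). Middle pair: indices 2,3 = 10,13.
New length odd (7). New median = single middle element.
x = -6: 0 elements are < x, 6 elements are > x.
New sorted list: [-6, -4, 6, 10, 13, 26, 34]
New median = 10

Answer: 10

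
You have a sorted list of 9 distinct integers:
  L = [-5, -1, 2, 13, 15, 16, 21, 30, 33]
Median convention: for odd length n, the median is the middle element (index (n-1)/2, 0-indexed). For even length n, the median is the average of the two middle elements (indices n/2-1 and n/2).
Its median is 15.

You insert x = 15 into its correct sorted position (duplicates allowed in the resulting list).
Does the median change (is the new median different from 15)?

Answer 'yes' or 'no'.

Answer: no

Derivation:
Old median = 15
Insert x = 15
New median = 15
Changed? no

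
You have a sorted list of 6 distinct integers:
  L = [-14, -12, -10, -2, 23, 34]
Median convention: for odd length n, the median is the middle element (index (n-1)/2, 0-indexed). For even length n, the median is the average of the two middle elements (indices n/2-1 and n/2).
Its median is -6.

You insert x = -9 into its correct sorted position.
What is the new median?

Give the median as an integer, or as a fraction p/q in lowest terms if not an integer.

Old list (sorted, length 6): [-14, -12, -10, -2, 23, 34]
Old median = -6
Insert x = -9
Old length even (6). Middle pair: indices 2,3 = -10,-2.
New length odd (7). New median = single middle element.
x = -9: 3 elements are < x, 3 elements are > x.
New sorted list: [-14, -12, -10, -9, -2, 23, 34]
New median = -9

Answer: -9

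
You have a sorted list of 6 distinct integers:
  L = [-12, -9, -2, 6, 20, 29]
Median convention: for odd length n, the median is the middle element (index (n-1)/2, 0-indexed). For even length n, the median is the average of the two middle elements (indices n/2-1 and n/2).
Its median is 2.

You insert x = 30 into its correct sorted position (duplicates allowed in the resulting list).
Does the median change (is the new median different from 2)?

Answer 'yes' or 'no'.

Answer: yes

Derivation:
Old median = 2
Insert x = 30
New median = 6
Changed? yes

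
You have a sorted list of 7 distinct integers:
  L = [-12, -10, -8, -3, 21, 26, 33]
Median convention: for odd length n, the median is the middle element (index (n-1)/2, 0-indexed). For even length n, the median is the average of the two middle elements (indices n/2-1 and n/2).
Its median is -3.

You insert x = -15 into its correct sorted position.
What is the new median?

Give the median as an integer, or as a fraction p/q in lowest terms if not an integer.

Old list (sorted, length 7): [-12, -10, -8, -3, 21, 26, 33]
Old median = -3
Insert x = -15
Old length odd (7). Middle was index 3 = -3.
New length even (8). New median = avg of two middle elements.
x = -15: 0 elements are < x, 7 elements are > x.
New sorted list: [-15, -12, -10, -8, -3, 21, 26, 33]
New median = -11/2

Answer: -11/2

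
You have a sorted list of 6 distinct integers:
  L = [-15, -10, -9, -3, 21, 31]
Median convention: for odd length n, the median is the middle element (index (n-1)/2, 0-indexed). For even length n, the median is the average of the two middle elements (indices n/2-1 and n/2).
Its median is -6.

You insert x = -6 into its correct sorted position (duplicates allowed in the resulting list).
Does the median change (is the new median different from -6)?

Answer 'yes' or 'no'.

Answer: no

Derivation:
Old median = -6
Insert x = -6
New median = -6
Changed? no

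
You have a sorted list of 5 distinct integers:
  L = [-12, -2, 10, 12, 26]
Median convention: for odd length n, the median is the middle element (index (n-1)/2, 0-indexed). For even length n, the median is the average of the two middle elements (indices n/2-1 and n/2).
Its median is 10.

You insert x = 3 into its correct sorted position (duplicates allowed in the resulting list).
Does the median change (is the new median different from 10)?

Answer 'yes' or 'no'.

Old median = 10
Insert x = 3
New median = 13/2
Changed? yes

Answer: yes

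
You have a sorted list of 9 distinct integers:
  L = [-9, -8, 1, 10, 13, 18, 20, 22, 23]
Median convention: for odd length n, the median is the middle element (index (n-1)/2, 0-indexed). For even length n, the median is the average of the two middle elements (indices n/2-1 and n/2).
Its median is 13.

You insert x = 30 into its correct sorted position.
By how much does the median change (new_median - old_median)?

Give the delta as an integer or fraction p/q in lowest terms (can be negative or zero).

Old median = 13
After inserting x = 30: new sorted = [-9, -8, 1, 10, 13, 18, 20, 22, 23, 30]
New median = 31/2
Delta = 31/2 - 13 = 5/2

Answer: 5/2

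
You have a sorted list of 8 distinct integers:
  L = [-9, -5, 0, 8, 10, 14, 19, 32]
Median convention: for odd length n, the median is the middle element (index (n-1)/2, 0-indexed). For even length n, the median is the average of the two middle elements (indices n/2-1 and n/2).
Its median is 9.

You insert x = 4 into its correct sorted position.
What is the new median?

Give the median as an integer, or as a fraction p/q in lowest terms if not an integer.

Old list (sorted, length 8): [-9, -5, 0, 8, 10, 14, 19, 32]
Old median = 9
Insert x = 4
Old length even (8). Middle pair: indices 3,4 = 8,10.
New length odd (9). New median = single middle element.
x = 4: 3 elements are < x, 5 elements are > x.
New sorted list: [-9, -5, 0, 4, 8, 10, 14, 19, 32]
New median = 8

Answer: 8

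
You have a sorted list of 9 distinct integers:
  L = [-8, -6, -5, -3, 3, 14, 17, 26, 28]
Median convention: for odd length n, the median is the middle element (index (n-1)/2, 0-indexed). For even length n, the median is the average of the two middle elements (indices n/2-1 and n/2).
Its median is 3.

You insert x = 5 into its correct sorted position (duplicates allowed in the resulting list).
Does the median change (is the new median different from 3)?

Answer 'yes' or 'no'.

Old median = 3
Insert x = 5
New median = 4
Changed? yes

Answer: yes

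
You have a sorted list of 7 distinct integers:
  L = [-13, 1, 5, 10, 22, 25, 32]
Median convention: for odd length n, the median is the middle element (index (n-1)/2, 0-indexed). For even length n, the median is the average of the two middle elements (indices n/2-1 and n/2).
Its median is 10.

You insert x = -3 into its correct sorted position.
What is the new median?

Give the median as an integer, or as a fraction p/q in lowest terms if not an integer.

Answer: 15/2

Derivation:
Old list (sorted, length 7): [-13, 1, 5, 10, 22, 25, 32]
Old median = 10
Insert x = -3
Old length odd (7). Middle was index 3 = 10.
New length even (8). New median = avg of two middle elements.
x = -3: 1 elements are < x, 6 elements are > x.
New sorted list: [-13, -3, 1, 5, 10, 22, 25, 32]
New median = 15/2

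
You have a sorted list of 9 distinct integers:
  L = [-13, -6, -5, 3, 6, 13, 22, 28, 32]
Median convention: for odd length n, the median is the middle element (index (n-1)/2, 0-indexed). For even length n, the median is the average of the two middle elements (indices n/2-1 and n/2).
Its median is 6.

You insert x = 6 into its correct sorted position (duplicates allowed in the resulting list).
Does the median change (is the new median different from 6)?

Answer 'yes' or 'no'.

Old median = 6
Insert x = 6
New median = 6
Changed? no

Answer: no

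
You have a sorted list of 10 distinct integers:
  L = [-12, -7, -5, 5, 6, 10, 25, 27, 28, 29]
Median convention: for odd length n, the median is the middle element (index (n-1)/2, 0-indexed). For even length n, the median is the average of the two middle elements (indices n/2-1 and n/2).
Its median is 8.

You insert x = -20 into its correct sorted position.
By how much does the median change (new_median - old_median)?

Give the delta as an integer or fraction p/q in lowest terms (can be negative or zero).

Old median = 8
After inserting x = -20: new sorted = [-20, -12, -7, -5, 5, 6, 10, 25, 27, 28, 29]
New median = 6
Delta = 6 - 8 = -2

Answer: -2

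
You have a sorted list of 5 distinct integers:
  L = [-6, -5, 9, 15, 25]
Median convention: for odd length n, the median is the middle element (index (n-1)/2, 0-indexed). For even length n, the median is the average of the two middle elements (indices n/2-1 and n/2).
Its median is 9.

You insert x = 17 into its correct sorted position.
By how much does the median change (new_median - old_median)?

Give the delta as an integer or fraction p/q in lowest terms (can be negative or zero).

Answer: 3

Derivation:
Old median = 9
After inserting x = 17: new sorted = [-6, -5, 9, 15, 17, 25]
New median = 12
Delta = 12 - 9 = 3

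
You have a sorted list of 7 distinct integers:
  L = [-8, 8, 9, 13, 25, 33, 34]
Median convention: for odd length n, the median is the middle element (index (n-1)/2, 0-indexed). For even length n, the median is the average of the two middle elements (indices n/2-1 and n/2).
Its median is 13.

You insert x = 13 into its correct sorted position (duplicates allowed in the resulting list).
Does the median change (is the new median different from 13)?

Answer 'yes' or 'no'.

Answer: no

Derivation:
Old median = 13
Insert x = 13
New median = 13
Changed? no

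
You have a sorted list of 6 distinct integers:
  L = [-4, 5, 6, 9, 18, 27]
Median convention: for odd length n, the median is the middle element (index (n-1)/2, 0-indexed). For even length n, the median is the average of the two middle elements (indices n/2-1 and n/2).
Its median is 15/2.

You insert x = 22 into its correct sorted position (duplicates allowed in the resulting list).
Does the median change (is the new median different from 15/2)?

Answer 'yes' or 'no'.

Answer: yes

Derivation:
Old median = 15/2
Insert x = 22
New median = 9
Changed? yes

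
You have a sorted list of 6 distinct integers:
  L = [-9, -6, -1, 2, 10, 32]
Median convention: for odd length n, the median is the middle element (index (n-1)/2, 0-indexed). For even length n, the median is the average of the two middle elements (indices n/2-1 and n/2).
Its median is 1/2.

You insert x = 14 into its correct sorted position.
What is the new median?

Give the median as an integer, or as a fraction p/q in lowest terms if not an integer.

Old list (sorted, length 6): [-9, -6, -1, 2, 10, 32]
Old median = 1/2
Insert x = 14
Old length even (6). Middle pair: indices 2,3 = -1,2.
New length odd (7). New median = single middle element.
x = 14: 5 elements are < x, 1 elements are > x.
New sorted list: [-9, -6, -1, 2, 10, 14, 32]
New median = 2

Answer: 2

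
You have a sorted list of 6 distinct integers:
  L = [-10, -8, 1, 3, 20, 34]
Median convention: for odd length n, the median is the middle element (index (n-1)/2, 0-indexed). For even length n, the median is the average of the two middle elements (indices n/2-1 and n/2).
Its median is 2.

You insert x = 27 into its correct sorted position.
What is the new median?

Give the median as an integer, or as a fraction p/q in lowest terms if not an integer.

Answer: 3

Derivation:
Old list (sorted, length 6): [-10, -8, 1, 3, 20, 34]
Old median = 2
Insert x = 27
Old length even (6). Middle pair: indices 2,3 = 1,3.
New length odd (7). New median = single middle element.
x = 27: 5 elements are < x, 1 elements are > x.
New sorted list: [-10, -8, 1, 3, 20, 27, 34]
New median = 3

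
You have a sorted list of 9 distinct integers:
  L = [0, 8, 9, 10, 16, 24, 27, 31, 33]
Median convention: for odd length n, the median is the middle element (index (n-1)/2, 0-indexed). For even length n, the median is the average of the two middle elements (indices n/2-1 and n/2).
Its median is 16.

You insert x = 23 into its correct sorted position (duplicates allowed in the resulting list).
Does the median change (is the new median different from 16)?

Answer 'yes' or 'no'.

Answer: yes

Derivation:
Old median = 16
Insert x = 23
New median = 39/2
Changed? yes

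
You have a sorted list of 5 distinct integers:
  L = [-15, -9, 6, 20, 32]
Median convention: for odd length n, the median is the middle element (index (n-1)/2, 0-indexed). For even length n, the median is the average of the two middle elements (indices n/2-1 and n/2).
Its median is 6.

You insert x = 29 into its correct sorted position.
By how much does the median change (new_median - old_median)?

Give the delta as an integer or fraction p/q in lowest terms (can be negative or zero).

Answer: 7

Derivation:
Old median = 6
After inserting x = 29: new sorted = [-15, -9, 6, 20, 29, 32]
New median = 13
Delta = 13 - 6 = 7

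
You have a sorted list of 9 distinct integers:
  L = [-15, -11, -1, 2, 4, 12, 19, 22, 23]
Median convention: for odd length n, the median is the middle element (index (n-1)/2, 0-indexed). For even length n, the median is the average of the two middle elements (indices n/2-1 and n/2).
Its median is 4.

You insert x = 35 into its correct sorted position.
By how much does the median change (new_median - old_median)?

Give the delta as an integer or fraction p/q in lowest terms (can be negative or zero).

Answer: 4

Derivation:
Old median = 4
After inserting x = 35: new sorted = [-15, -11, -1, 2, 4, 12, 19, 22, 23, 35]
New median = 8
Delta = 8 - 4 = 4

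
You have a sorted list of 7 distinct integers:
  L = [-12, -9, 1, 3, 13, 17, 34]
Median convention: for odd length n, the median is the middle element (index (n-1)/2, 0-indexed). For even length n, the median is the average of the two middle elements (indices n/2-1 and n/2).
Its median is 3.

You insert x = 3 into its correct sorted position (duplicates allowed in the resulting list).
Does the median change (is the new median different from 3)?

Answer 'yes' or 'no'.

Answer: no

Derivation:
Old median = 3
Insert x = 3
New median = 3
Changed? no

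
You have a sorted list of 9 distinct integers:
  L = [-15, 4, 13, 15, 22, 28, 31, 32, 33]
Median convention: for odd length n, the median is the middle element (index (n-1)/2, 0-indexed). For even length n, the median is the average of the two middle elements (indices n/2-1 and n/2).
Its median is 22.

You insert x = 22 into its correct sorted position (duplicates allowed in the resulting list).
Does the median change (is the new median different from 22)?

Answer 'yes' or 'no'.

Answer: no

Derivation:
Old median = 22
Insert x = 22
New median = 22
Changed? no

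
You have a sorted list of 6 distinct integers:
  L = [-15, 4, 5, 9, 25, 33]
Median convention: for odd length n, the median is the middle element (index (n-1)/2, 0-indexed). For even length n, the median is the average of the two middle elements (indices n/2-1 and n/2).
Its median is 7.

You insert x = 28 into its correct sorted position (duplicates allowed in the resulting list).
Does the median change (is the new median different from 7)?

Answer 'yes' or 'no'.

Answer: yes

Derivation:
Old median = 7
Insert x = 28
New median = 9
Changed? yes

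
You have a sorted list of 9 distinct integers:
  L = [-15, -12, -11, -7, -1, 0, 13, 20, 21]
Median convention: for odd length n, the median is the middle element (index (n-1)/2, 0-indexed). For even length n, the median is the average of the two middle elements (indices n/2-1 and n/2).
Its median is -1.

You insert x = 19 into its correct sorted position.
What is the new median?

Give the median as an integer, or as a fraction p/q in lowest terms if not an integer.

Answer: -1/2

Derivation:
Old list (sorted, length 9): [-15, -12, -11, -7, -1, 0, 13, 20, 21]
Old median = -1
Insert x = 19
Old length odd (9). Middle was index 4 = -1.
New length even (10). New median = avg of two middle elements.
x = 19: 7 elements are < x, 2 elements are > x.
New sorted list: [-15, -12, -11, -7, -1, 0, 13, 19, 20, 21]
New median = -1/2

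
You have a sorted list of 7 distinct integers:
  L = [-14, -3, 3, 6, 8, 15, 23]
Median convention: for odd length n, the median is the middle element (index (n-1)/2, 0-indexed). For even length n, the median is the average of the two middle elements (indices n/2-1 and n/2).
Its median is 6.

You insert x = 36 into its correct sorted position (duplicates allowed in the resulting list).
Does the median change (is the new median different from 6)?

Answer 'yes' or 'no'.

Answer: yes

Derivation:
Old median = 6
Insert x = 36
New median = 7
Changed? yes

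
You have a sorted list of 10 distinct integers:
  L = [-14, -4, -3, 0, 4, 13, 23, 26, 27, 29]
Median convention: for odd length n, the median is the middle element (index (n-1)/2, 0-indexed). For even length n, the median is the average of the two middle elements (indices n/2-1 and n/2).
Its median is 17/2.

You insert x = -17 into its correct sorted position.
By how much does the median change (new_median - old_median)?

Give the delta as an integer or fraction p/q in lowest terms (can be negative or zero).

Answer: -9/2

Derivation:
Old median = 17/2
After inserting x = -17: new sorted = [-17, -14, -4, -3, 0, 4, 13, 23, 26, 27, 29]
New median = 4
Delta = 4 - 17/2 = -9/2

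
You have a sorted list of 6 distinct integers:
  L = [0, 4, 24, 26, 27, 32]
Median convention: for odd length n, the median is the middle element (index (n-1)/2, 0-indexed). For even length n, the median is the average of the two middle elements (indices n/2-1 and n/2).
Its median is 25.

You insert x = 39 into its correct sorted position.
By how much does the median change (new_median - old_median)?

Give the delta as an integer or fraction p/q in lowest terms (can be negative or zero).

Answer: 1

Derivation:
Old median = 25
After inserting x = 39: new sorted = [0, 4, 24, 26, 27, 32, 39]
New median = 26
Delta = 26 - 25 = 1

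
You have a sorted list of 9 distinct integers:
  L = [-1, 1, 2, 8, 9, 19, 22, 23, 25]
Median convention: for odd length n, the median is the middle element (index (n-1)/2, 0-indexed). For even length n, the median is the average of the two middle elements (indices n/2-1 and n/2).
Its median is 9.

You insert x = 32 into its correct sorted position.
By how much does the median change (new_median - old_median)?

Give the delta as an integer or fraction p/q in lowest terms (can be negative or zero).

Old median = 9
After inserting x = 32: new sorted = [-1, 1, 2, 8, 9, 19, 22, 23, 25, 32]
New median = 14
Delta = 14 - 9 = 5

Answer: 5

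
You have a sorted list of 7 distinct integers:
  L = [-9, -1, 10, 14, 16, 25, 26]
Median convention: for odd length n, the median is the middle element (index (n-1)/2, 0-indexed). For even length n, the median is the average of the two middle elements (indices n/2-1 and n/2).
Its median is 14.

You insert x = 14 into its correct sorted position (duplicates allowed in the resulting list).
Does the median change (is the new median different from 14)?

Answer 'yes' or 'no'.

Old median = 14
Insert x = 14
New median = 14
Changed? no

Answer: no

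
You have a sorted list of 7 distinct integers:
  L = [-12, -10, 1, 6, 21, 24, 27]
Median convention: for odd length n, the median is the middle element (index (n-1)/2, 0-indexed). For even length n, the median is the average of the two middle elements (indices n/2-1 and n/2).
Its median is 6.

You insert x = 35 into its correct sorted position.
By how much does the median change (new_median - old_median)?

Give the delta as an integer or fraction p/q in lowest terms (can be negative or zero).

Old median = 6
After inserting x = 35: new sorted = [-12, -10, 1, 6, 21, 24, 27, 35]
New median = 27/2
Delta = 27/2 - 6 = 15/2

Answer: 15/2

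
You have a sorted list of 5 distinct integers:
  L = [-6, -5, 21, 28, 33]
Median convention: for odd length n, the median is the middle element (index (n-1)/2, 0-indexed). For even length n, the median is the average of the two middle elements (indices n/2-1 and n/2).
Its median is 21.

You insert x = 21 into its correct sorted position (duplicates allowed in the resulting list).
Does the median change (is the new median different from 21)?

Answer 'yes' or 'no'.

Old median = 21
Insert x = 21
New median = 21
Changed? no

Answer: no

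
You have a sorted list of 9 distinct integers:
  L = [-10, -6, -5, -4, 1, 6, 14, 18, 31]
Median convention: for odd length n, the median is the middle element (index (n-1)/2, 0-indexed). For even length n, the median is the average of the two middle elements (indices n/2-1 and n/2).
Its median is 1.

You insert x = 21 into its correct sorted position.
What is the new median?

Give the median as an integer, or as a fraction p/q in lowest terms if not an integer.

Old list (sorted, length 9): [-10, -6, -5, -4, 1, 6, 14, 18, 31]
Old median = 1
Insert x = 21
Old length odd (9). Middle was index 4 = 1.
New length even (10). New median = avg of two middle elements.
x = 21: 8 elements are < x, 1 elements are > x.
New sorted list: [-10, -6, -5, -4, 1, 6, 14, 18, 21, 31]
New median = 7/2

Answer: 7/2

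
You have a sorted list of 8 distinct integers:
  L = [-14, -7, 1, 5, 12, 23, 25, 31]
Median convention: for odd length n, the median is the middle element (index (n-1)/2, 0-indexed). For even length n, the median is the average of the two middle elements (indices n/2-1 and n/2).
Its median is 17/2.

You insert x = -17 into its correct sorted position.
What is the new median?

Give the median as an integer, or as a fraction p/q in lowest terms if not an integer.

Old list (sorted, length 8): [-14, -7, 1, 5, 12, 23, 25, 31]
Old median = 17/2
Insert x = -17
Old length even (8). Middle pair: indices 3,4 = 5,12.
New length odd (9). New median = single middle element.
x = -17: 0 elements are < x, 8 elements are > x.
New sorted list: [-17, -14, -7, 1, 5, 12, 23, 25, 31]
New median = 5

Answer: 5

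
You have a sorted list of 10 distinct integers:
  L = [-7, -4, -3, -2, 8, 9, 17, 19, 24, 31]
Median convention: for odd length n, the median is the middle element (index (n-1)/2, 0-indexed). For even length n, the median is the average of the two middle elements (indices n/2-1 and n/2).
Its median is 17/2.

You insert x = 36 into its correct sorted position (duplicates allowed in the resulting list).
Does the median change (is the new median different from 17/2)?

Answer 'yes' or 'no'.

Old median = 17/2
Insert x = 36
New median = 9
Changed? yes

Answer: yes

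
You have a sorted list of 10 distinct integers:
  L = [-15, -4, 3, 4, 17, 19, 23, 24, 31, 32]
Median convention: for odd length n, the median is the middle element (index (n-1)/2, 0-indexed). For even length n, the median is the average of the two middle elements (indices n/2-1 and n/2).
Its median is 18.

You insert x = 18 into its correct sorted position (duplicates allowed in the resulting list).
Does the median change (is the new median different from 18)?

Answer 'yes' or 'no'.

Answer: no

Derivation:
Old median = 18
Insert x = 18
New median = 18
Changed? no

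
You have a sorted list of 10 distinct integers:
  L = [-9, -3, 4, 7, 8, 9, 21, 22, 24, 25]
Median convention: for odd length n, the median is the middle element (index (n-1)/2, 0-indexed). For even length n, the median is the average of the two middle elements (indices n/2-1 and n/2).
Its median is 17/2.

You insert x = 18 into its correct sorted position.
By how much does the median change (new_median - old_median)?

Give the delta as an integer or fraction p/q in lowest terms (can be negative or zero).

Old median = 17/2
After inserting x = 18: new sorted = [-9, -3, 4, 7, 8, 9, 18, 21, 22, 24, 25]
New median = 9
Delta = 9 - 17/2 = 1/2

Answer: 1/2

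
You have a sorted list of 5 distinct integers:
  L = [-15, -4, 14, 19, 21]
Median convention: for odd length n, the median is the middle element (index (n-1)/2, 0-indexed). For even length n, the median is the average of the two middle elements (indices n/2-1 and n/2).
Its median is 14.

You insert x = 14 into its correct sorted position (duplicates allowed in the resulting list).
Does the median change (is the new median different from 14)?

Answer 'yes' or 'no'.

Answer: no

Derivation:
Old median = 14
Insert x = 14
New median = 14
Changed? no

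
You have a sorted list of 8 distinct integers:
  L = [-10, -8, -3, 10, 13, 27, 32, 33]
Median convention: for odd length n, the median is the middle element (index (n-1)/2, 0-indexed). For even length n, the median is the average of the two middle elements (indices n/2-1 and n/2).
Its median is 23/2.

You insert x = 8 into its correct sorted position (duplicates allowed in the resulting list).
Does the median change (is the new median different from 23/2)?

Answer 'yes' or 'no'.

Old median = 23/2
Insert x = 8
New median = 10
Changed? yes

Answer: yes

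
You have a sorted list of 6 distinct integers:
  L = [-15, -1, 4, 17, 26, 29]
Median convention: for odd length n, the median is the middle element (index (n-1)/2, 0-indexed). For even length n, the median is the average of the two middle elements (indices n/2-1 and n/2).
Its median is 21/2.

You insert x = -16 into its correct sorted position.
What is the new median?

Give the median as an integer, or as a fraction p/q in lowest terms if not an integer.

Answer: 4

Derivation:
Old list (sorted, length 6): [-15, -1, 4, 17, 26, 29]
Old median = 21/2
Insert x = -16
Old length even (6). Middle pair: indices 2,3 = 4,17.
New length odd (7). New median = single middle element.
x = -16: 0 elements are < x, 6 elements are > x.
New sorted list: [-16, -15, -1, 4, 17, 26, 29]
New median = 4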